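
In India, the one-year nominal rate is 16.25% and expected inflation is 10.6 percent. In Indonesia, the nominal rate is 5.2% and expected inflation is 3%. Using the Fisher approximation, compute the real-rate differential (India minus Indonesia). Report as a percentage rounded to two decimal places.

3.45%

India: 16.25% − 10.6% = 5.650%
Indonesia: 5.2% − 3% = 2.200%
Differential = 3.450% → 3.45%.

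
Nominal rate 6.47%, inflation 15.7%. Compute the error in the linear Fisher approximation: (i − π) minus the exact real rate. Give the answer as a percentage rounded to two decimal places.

-1.25%

Approximate: r ≈ 6.470% − 15.700% = -9.2300%
Exact: (1 + 0.0647)/(1 + 0.1570) − 1 = -7.9775%
Error = -9.2300% − (-7.9775%) = -1.2525% → -1.25%.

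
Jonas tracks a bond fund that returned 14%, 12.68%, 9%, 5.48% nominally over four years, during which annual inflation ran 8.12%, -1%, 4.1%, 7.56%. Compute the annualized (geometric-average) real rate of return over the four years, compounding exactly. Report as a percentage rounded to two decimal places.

Nominal growth factor = 1.1400 × 1.1268 × 1.0900 × 1.0548 = 1.47689054
Price-level growth factor = 1.0812 × 0.9900 × 1.0410 × 1.0756 = 1.19851302
Real growth factor = 1.47689054 / 1.19851302 = 1.23226909
Annualized real rate = 1.23226909^(1/4) − 1 = 5.3602% → 5.36%.

5.36%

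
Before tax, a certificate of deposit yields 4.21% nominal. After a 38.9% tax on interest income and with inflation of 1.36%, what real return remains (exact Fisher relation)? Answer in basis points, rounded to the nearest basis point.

120 basis points

After-tax nominal return = 4.21% × (1 − 0.389) = 2.57231%.
1 + r = 1.0257231 / 1.01360 = 1.011960
After-tax real rate = 1.011960 − 1 → 120 basis points.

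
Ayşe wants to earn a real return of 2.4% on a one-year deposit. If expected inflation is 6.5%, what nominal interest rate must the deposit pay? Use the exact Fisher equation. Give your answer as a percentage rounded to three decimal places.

(1 + i) = (1 + r)(1 + π) = 1.02400 × 1.06500 = 1.09056
i = 1.09056 − 1, so the required nominal rate is 9.056%.

9.056%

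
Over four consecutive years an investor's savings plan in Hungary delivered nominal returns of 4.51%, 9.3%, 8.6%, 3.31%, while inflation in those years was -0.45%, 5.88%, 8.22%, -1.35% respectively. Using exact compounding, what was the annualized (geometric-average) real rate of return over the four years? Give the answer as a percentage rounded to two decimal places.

3.31%

Compound the nominal returns: 1.0451 × 1.0930 × 1.0860 × 1.0331 = 1.28159321.
Compound inflation: 0.9955 × 1.0588 × 1.0822 × 0.9865 = 1.12527797.
Deflate: 1.28159321 / 1.12527797 = 1.13891255.
Annualized real rate = 1.13891255^(1/4) − 1 = 3.3053% → 3.31%.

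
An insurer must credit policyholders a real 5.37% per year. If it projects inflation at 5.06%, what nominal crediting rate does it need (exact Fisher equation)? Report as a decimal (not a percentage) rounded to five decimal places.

0.10702

(1 + i) = (1 + r)(1 + π) = 1.05370 × 1.05060 = 1.10701722
i = 1.10701722 − 1, so the required nominal rate is 0.10702.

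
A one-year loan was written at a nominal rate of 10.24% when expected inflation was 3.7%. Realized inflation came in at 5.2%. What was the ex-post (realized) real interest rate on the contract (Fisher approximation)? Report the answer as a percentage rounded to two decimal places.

5.04%

Ex-post: 10.24% − 5.2% = 5.040%
So the realized real rate is 5.04%.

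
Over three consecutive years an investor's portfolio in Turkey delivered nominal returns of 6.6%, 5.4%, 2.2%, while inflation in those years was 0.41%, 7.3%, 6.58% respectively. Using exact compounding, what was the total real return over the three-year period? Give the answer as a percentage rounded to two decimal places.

0.00%

Compound the nominal returns: 1.0660 × 1.0540 × 1.0220 = 1.148282.
Compound inflation: 1.0041 × 1.0730 × 1.0658 = 1.148292.
Deflate: 1.148282 / 1.148292 = 0.999991.
Total real return = 0.999991 − 1 → 0.00%.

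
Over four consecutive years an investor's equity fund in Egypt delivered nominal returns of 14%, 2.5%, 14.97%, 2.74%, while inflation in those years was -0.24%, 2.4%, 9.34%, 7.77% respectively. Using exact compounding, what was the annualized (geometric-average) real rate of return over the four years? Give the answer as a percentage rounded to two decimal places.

3.48%

Compound the nominal returns: 1.1400 × 1.0250 × 1.1497 × 1.0274 = 1.38023428.
Compound inflation: 0.9976 × 1.0240 × 1.0934 × 1.0777 = 1.20374182.
Deflate: 1.38023428 / 1.20374182 = 1.14661986.
Annualized real rate = 1.14661986^(1/4) − 1 = 3.4796% → 3.48%.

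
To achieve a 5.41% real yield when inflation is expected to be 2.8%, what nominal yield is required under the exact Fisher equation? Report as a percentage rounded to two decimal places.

8.36%

(1 + i) = (1 + r)(1 + π) = 1.05410 × 1.02800 = 1.0836148
i = 1.0836148 − 1, so the required nominal rate is 8.36%.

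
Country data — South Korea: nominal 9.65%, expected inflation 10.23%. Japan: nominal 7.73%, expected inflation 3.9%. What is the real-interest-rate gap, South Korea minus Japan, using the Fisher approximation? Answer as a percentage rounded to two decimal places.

South Korea: 9.65% − 10.23% = -0.580%
Japan: 7.73% − 3.9% = 3.830%
Differential = -4.410% → -4.41%.

-4.41%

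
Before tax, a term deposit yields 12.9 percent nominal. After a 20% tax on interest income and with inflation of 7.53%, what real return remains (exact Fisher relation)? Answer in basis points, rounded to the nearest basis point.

After-tax nominal return = 12.9% × (1 − 0.2) = 10.3200%.
1 + r = 1.10320 / 1.07530 = 1.025946
After-tax real rate = 1.025946 − 1 → 259 basis points.

259 basis points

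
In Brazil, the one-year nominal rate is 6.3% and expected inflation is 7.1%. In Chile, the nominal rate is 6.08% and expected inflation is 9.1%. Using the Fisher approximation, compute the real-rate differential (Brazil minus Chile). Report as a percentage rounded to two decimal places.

2.22%

Brazil: 6.3% − 7.1% = -0.800%
Chile: 6.08% − 9.1% = -3.020%
Differential = 2.220% → 2.22%.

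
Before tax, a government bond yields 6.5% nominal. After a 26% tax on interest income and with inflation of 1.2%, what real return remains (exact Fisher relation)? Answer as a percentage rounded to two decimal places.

3.57%

After-tax nominal return = 6.5% × (1 − 0.26) = 4.8100%.
1 + r = 1.04810 / 1.01200 = 1.035672
After-tax real rate = 1.035672 − 1 → 3.57%.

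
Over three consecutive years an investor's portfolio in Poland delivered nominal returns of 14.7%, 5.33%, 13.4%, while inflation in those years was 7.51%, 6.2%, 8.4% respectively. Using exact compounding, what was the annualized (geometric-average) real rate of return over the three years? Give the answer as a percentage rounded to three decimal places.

3.445%

Compound the nominal returns: 1.1470 × 1.0533 × 1.1340 = 1.37002520.
Compound inflation: 1.0751 × 1.0620 × 1.0840 = 1.23766372.
Deflate: 1.37002520 / 1.23766372 = 1.10694463.
Annualized real rate = 1.10694463^(1/3) − 1 = 3.4448% → 3.445%.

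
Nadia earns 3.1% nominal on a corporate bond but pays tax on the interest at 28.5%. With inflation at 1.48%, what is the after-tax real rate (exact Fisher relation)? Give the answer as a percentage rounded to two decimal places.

0.73%

After-tax nominal return = 3.1% × (1 − 0.285) = 2.2165%.
1 + r = 1.022165 / 1.01480 = 1.007258
After-tax real rate = 1.007258 − 1 → 0.73%.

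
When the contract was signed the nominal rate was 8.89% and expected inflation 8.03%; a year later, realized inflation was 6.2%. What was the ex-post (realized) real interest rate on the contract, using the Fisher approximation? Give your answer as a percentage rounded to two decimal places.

Ex-post: 8.89% − 6.2% = 2.690%
So the realized real rate is 2.69%.

2.69%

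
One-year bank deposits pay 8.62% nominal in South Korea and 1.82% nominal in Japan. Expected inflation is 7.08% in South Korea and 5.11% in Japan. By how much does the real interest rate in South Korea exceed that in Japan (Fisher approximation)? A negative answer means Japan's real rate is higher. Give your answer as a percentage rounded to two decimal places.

4.83%

South Korea: 8.62% − 7.08% = 1.540%
Japan: 1.82% − 5.11% = -3.290%
Differential = 4.830% → 4.83%.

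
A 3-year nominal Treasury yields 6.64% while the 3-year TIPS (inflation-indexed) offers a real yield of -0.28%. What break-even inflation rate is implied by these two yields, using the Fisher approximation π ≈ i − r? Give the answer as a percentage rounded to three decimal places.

6.920%

π ≈ i − r = 6.64% − (-0.28%) → 6.920%.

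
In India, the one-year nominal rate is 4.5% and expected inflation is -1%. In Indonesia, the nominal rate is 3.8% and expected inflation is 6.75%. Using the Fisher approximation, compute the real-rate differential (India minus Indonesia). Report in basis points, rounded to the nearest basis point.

845 basis points

India: 4.5% − (-1%) = 5.500%
Indonesia: 3.8% − 6.75% = -2.950%
Differential = 8.450% → 845 basis points.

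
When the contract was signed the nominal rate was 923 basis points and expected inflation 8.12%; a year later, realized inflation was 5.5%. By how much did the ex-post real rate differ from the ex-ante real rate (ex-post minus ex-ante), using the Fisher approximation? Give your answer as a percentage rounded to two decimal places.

Ex-ante: 9.23% − 8.12% = 1.110%
Ex-post: 9.23% − 5.5% = 3.730%
Difference (ex-post − ex-ante) = 2.6200% → 2.62%.

2.62%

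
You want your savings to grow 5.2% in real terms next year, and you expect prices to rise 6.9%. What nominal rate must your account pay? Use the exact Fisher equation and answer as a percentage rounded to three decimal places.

12.459%

(1 + i) = (1 + r)(1 + π) = 1.05200 × 1.06900 = 1.124588
i = 1.124588 − 1, so the required nominal rate is 12.459%.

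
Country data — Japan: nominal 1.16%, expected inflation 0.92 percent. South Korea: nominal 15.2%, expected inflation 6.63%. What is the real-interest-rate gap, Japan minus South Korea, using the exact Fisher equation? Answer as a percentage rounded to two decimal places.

-7.80%

Japan: (1 + 0.0116)/(1 + 0.0092) − 1 = 0.2378%
South Korea: (1 + 0.1520)/(1 + 0.0663) − 1 = 8.0371%
Differential = 0.2378% − 8.0371% = -7.7993% → -7.80%.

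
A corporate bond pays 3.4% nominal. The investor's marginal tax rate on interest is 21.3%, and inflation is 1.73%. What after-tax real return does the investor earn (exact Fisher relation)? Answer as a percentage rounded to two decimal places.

After-tax nominal return = 3.4% × (1 − 0.213) = 2.6758%.
1 + r = 1.026758 / 1.01730 = 1.009297
After-tax real rate = 1.009297 − 1 → 0.93%.

0.93%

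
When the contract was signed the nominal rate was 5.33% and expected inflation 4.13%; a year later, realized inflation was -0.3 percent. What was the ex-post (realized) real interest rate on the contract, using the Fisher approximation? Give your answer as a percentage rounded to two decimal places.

5.63%

Ex-post: 5.33% − (-0.3%) = 5.630%
So the realized real rate is 5.63%.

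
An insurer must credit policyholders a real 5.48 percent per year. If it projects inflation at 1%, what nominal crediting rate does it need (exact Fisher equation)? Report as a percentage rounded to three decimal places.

6.535%

(1 + i) = (1 + r)(1 + π) = 1.05480 × 1.01000 = 1.065348
i = 1.065348 − 1, so the required nominal rate is 6.535%.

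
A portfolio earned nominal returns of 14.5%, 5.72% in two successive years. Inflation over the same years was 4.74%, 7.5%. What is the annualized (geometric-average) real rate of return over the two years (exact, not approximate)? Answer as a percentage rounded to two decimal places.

Nominal growth factor = 1.1450 × 1.0572 = 1.21049400
Price-level growth factor = 1.0474 × 1.0750 = 1.12595500
Real growth factor = 1.21049400 / 1.12595500 = 1.07508204
Annualized real rate = 1.07508204^(1/2) − 1 = 3.6862% → 3.69%.

3.69%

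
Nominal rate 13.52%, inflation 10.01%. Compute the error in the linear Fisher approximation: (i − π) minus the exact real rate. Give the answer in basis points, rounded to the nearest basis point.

Approximate: r ≈ 13.520% − 10.010% = 3.5100%
Exact: (1 + 0.1352)/(1 + 0.1001) − 1 = 3.1906%
Error = 3.5100% − 3.1906% = 0.3194% → 32 basis points.

32 basis points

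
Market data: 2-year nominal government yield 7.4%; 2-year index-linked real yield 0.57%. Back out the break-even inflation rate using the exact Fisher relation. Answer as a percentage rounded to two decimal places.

6.79%

(1 + π) = (1 + i)/(1 + r) = 1.07400 / 1.00570 = 1.067913
Break-even inflation = 1.067913 − 1 → 6.79%.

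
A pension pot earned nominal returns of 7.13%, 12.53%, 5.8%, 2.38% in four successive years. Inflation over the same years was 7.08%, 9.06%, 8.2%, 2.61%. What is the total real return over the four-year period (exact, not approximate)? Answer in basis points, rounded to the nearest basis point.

71 basis points

Nominal growth factor = 1.0713 × 1.1253 × 1.0580 × 1.0238 = 1.305811
Price-level growth factor = 1.0708 × 1.0906 × 1.0820 × 1.0261 = 1.296555
Real growth factor = 1.305811 / 1.296555 = 1.007139
Total real return = 1.007139 − 1 → 71 basis points.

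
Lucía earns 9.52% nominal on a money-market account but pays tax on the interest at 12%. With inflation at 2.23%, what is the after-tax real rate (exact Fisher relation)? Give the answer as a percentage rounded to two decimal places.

After-tax nominal return = 9.52% × (1 − 0.12) = 8.3776%.
1 + r = 1.083776 / 1.02230 = 1.060135
After-tax real rate = 1.060135 − 1 → 6.01%.

6.01%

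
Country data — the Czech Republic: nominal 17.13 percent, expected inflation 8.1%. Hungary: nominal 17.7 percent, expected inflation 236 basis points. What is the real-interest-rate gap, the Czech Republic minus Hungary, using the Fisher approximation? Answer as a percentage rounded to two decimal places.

-6.31%

The Czech Republic: 17.13% − 8.1% = 9.030%
Hungary: 17.7% − 2.36% = 15.340%
Differential = -6.310% → -6.31%.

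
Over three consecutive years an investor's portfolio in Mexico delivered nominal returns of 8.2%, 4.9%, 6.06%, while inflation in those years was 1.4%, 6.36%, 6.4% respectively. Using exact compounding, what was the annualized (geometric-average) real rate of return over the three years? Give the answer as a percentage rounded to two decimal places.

1.61%

Compound the nominal returns: 1.0820 × 1.0490 × 1.0606 = 1.20380009.
Compound inflation: 1.0140 × 1.0636 × 1.0640 = 1.14751379.
Deflate: 1.20380009 / 1.14751379 = 1.04905066.
Annualized real rate = 1.04905066^(1/3) − 1 = 1.6090% → 1.61%.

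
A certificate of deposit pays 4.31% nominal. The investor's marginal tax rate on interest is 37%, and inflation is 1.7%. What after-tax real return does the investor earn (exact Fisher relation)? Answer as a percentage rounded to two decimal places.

After-tax nominal return = 4.31% × (1 − 0.37) = 2.7153%.
1 + r = 1.027153 / 1.01700 = 1.009983
After-tax real rate = 1.009983 − 1 → 1.00%.

1.00%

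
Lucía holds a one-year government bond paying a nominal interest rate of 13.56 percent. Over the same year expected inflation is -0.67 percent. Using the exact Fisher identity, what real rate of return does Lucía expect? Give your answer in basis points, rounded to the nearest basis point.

1433 basis points

1 + r = 1.13560 / 0.99330 = 1.143260
r = 1.143260 − 1 = 14.3260%, i.e. 1433 basis points.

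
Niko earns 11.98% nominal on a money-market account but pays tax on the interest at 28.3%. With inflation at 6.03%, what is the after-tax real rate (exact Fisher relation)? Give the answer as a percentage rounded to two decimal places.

After-tax nominal return = 11.98% × (1 − 0.283) = 8.58966%.
1 + r = 1.0858966 / 1.06030 = 1.024141
After-tax real rate = 1.024141 − 1 → 2.41%.

2.41%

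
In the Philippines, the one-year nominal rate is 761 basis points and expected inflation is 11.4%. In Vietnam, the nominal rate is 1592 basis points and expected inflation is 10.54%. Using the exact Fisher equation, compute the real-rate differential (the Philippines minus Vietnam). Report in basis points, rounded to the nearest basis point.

-827 basis points

The Philippines: (1 + 0.0761)/(1 + 0.1140) − 1 = -3.4022%
Vietnam: (1 + 0.1592)/(1 + 0.1054) − 1 = 4.8670%
Differential = -3.4022% − 4.8670% = -8.2692% → -827 basis points.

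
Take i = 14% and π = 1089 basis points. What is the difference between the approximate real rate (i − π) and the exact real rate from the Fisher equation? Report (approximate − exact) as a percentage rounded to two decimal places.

Approximate: r ≈ 14.000% − 10.890% = 3.1100%
Exact: (1 + 0.1400)/(1 + 0.1089) − 1 = 2.8046%
Error = 3.1100% − 2.8046% = 0.3054% → 0.31%.

0.31%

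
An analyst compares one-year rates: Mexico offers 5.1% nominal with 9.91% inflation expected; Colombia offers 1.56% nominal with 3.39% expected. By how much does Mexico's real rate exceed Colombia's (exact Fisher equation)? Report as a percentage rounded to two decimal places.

Mexico: (1 + 0.0510)/(1 + 0.0991) − 1 = -4.3763%
Colombia: (1 + 0.0156)/(1 + 0.0339) − 1 = -1.7700%
Differential = -4.3763% − (-1.7700%) = -2.6063% → -2.61%.

-2.61%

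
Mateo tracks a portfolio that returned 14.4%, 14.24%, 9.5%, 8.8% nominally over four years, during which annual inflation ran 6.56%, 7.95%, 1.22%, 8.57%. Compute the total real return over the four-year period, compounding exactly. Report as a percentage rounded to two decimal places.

23.17%

Compound the nominal returns: 1.1440 × 1.1424 × 1.0950 × 1.0880 = 1.556995.
Compound inflation: 1.0656 × 1.0795 × 1.0122 × 1.0857 = 1.264134.
Deflate: 1.556995 / 1.264134 = 1.231670.
Total real return = 1.231670 − 1 → 23.17%.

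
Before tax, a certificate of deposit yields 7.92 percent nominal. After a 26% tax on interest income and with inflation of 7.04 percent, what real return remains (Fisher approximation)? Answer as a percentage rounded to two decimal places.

After-tax nominal return = 7.92% × (1 − 0.26) = 5.8608%.
r ≈ 5.8608% − 7.04% → -1.18%.

-1.18%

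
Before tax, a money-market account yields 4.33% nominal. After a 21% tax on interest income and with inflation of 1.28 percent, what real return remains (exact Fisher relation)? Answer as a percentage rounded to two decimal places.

2.11%

After-tax nominal return = 4.33% × (1 − 0.21) = 3.4207%.
1 + r = 1.034207 / 1.01280 = 1.021136
After-tax real rate = 1.021136 − 1 → 2.11%.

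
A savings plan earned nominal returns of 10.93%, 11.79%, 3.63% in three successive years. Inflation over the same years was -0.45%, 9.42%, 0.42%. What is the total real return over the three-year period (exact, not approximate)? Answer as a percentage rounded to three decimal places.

17.484%

Compound the nominal returns: 1.1093 × 1.1179 × 1.0363 = 1.285102.
Compound inflation: 0.9955 × 1.0942 × 1.0042 = 1.093851.
Deflate: 1.285102 / 1.093851 = 1.174841.
Total real return = 1.174841 − 1 → 17.484%.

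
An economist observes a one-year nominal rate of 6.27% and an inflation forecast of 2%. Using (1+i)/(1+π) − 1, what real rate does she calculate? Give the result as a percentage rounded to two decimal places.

4.19%

By the Fisher relation, 1 + r = (1 + i)/(1 + π).
1 + r = 1.06270 / 1.02000 = 1.041863
r = 1.041863 − 1 = 4.1863%, i.e. 4.19%.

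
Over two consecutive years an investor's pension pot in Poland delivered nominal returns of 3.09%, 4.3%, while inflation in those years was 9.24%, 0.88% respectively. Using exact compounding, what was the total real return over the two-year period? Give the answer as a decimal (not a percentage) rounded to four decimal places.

-0.0243

Compound the nominal returns: 1.0309 × 1.0430 = 1.075229.
Compound inflation: 1.0924 × 1.0088 = 1.102013.
Deflate: 1.075229 / 1.102013 = 0.975695.
Total real return = 0.975695 − 1 → -0.0243.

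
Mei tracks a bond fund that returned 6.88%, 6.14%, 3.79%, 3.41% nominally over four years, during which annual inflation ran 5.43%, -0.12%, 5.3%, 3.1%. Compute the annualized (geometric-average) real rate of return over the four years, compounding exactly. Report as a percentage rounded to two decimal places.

Compound the nominal returns: 1.0688 × 1.0614 × 1.0379 × 1.0341 = 1.21756899.
Compound inflation: 1.0543 × 0.9988 × 1.0530 × 1.0310 = 1.14321990.
Deflate: 1.21756899 / 1.14321990 = 1.06503481.
Annualized real rate = 1.06503481^(1/4) − 1 = 1.5877% → 1.59%.

1.59%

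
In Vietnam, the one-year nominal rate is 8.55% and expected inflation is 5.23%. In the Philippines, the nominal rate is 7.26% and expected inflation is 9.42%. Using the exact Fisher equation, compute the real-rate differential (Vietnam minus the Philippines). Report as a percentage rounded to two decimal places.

Vietnam: (1 + 0.0855)/(1 + 0.0523) − 1 = 3.1550%
The Philippines: (1 + 0.0726)/(1 + 0.0942) − 1 = -1.9740%
Differential = 3.1550% − (-1.9740%) = 5.1290% → 5.13%.

5.13%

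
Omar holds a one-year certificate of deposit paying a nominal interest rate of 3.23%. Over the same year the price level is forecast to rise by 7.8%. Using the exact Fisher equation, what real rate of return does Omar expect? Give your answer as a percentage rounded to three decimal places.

1 + r = 1.03230 / 1.07800 = 0.957607
r = 0.957607 − 1 = -4.2393%, i.e. -4.239%.

-4.239%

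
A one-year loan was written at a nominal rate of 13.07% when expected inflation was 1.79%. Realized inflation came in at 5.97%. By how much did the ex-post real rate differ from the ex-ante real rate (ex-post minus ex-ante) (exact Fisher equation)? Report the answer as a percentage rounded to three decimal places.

Ex-ante: (1 + 0.1307)/(1 + 0.0179) − 1 = 11.0816%
Ex-post: (1 + 0.1307)/(1 + 0.0597) − 1 = 6.7000%
Difference (ex-post − ex-ante) = -4.3816% → -4.382%.

-4.382%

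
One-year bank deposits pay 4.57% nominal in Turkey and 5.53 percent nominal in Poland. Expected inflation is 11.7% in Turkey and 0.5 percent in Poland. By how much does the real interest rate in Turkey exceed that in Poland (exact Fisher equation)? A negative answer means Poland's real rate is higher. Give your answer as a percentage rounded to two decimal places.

-11.39%

Turkey: (1 + 0.0457)/(1 + 0.1170) − 1 = -6.3832%
Poland: (1 + 0.0553)/(1 + 0.0050) − 1 = 5.0050%
Differential = -6.3832% − 5.0050% = -11.3881% → -11.39%.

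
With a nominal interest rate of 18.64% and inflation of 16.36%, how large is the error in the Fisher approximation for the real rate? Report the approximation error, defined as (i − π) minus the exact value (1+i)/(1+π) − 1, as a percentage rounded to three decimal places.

Approximate: r ≈ 18.640% − 16.360% = 2.2800%
Exact: (1 + 0.1864)/(1 + 0.1636) − 1 = 1.9594%
Error = 2.2800% − 1.9594% = 0.3206% → 0.321%.

0.321%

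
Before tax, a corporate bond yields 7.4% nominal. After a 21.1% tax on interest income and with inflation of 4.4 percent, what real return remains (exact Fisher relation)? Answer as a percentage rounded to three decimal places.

After-tax nominal return = 7.4% × (1 − 0.211) = 5.8386%.
1 + r = 1.058386 / 1.04400 = 1.013780
After-tax real rate = 1.013780 − 1 → 1.378%.

1.378%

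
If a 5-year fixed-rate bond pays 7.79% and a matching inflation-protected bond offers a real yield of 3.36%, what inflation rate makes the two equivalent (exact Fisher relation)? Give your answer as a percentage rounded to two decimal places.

(1 + π) = (1 + i)/(1 + r) = 1.07790 / 1.03360 = 1.042860
Break-even inflation = 1.042860 − 1 → 4.29%.

4.29%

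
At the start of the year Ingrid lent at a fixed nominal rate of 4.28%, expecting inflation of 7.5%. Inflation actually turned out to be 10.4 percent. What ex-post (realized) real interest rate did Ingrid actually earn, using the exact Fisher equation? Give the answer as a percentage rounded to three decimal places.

Ex-post: (1 + 0.0428)/(1 + 0.1040) − 1 = -5.54348%
So the realized real rate is -5.543%.

-5.543%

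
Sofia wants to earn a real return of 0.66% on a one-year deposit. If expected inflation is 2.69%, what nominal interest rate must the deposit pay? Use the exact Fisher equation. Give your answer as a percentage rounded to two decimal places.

3.37%

(1 + i) = (1 + r)(1 + π) = 1.00660 × 1.02690 = 1.03367754
i = 1.03367754 − 1, so the required nominal rate is 3.37%.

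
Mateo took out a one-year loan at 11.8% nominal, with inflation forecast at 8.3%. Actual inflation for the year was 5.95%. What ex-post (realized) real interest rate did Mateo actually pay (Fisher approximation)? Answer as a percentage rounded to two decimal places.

5.85%

Ex-post: 11.8% − 5.95% = 5.850%
So the realized real rate is 5.85%.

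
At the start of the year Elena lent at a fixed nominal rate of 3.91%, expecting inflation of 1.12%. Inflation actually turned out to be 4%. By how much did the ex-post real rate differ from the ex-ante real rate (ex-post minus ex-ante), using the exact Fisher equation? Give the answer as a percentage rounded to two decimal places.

-2.85%

Ex-ante: (1 + 0.0391)/(1 + 0.0112) − 1 = 2.7591%
Ex-post: (1 + 0.0391)/(1 + 0.0400) − 1 = -0.0865%
Difference (ex-post − ex-ante) = -2.8456% → -2.85%.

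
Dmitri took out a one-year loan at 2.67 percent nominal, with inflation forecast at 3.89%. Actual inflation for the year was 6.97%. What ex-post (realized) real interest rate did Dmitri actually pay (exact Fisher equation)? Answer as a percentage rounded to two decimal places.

-4.02%

Ex-post: (1 + 0.0267)/(1 + 0.0697) − 1 = -4.0198%
So the realized real rate is -4.02%.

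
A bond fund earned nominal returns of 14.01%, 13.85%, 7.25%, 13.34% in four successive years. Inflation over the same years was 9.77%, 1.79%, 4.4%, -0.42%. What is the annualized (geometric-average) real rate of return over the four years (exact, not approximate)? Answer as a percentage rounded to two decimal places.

Compound the nominal returns: 1.1401 × 1.1385 × 1.0725 × 1.1334 = 1.57781649.
Compound inflation: 1.0977 × 1.0179 × 1.0440 × 0.9958 = 1.16161283.
Deflate: 1.57781649 / 1.16161283 = 1.35829809.
Annualized real rate = 1.35829809^(1/4) − 1 = 7.9565% → 7.96%.

7.96%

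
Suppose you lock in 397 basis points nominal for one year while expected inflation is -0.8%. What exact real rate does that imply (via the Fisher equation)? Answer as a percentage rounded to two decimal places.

4.81%

By the Fisher equation, 1 + r = (1 + i)/(1 + π).
1 + r = 1.03970 / 0.99200 = 1.048085
r = 1.048085 − 1 = 4.8085%, i.e. 4.81%.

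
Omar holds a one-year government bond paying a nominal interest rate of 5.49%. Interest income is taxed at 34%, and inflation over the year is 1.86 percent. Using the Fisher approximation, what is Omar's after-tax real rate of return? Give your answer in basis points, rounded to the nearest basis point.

After-tax nominal return = 5.49% × (1 − 0.34) = 3.6234%.
r ≈ 3.6234% − 1.86% → 176 basis points.

176 basis points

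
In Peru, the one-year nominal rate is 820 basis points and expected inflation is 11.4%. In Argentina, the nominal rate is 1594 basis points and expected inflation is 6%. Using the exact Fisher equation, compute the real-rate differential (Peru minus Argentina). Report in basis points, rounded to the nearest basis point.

Peru: (1 + 0.0820)/(1 + 0.1140) − 1 = -2.8725%
Argentina: (1 + 0.1594)/(1 + 0.0600) − 1 = 9.3774%
Differential = -2.8725% − 9.3774% = -12.2499% → -1225 basis points.

-1225 basis points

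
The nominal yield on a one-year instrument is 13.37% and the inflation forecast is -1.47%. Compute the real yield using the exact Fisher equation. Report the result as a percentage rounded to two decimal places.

15.06%

By the Fisher relation, 1 + r = (1 + i)/(1 + π).
1 + r = 1.13370 / 0.98530 = 1.150614
r = 1.150614 − 1 = 15.0614%, i.e. 15.06%.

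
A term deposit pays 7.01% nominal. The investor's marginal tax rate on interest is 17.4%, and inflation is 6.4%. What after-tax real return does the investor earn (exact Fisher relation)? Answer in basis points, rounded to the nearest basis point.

After-tax nominal return = 7.01% × (1 − 0.174) = 5.79026%.
1 + r = 1.0579026 / 1.06400 = 0.994269
After-tax real rate = 0.994269 − 1 → -57 basis points.

-57 basis points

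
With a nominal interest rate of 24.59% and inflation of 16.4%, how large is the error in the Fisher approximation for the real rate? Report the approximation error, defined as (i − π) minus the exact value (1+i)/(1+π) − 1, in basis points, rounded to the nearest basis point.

115 basis points

Approximate: r ≈ 24.590% − 16.400% = 8.1900%
Exact: (1 + 0.2459)/(1 + 0.1640) − 1 = 7.0361%
Error = 8.1900% − 7.0361% = 1.1539% → 115 basis points.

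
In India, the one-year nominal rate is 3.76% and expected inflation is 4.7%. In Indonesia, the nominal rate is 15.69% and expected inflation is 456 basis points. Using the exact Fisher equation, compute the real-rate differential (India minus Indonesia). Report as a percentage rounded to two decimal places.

India: (1 + 0.0376)/(1 + 0.0470) − 1 = -0.8978%
Indonesia: (1 + 0.1569)/(1 + 0.0456) − 1 = 10.6446%
Differential = -0.8978% − 10.6446% = -11.5424% → -11.54%.

-11.54%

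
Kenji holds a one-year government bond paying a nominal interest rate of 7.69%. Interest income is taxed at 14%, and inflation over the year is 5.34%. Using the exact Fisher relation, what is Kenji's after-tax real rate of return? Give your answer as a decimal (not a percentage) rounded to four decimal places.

After-tax nominal return = 7.69% × (1 − 0.14) = 6.6134%.
1 + r = 1.066134 / 1.05340 = 1.012088
After-tax real rate = 1.012088 − 1 → 0.0121.

0.0121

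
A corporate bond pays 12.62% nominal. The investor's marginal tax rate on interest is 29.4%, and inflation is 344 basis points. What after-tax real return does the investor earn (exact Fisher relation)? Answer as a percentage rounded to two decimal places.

After-tax nominal return = 12.62% × (1 − 0.294) = 8.90972%.
1 + r = 1.0890972 / 1.03440 = 1.052878
After-tax real rate = 1.052878 − 1 → 5.29%.

5.29%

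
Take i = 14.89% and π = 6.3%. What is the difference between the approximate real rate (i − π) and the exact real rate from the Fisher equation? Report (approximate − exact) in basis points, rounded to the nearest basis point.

51 basis points

Approximate: r ≈ 14.890% − 6.300% = 8.5900%
Exact: (1 + 0.1489)/(1 + 0.0630) − 1 = 8.0809%
Error = 8.5900% − 8.0809% = 0.5091% → 51 basis points.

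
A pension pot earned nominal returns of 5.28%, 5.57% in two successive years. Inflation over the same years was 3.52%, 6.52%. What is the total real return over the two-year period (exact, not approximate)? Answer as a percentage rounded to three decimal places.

Compound the nominal returns: 1.0528 × 1.0557 = 1.111441.
Compound inflation: 1.0352 × 1.0652 = 1.102695.
Deflate: 1.111441 / 1.102695 = 1.007931.
Total real return = 1.007931 − 1 → 0.793%.

0.793%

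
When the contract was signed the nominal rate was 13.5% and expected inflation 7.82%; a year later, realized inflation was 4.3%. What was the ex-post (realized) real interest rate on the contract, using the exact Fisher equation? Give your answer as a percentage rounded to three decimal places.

8.821%

Ex-post: (1 + 0.1350)/(1 + 0.0430) − 1 = 8.8207%
So the realized real rate is 8.821%.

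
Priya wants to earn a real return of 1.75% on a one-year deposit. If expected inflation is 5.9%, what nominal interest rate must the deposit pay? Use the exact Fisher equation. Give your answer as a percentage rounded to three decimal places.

(1 + i) = (1 + r)(1 + π) = 1.01750 × 1.05900 = 1.0775325
i = 1.0775325 − 1, so the required nominal rate is 7.753%.

7.753%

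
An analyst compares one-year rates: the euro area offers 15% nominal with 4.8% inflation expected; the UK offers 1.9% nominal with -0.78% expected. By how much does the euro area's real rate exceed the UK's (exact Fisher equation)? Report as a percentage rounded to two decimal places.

7.03%

The euro area: (1 + 0.1500)/(1 + 0.0480) − 1 = 9.7328%
The UK: (1 + 0.0190)/(1 − 0.0078) − 1 = 2.7011%
Differential = 9.7328% − 2.7011% = 7.0318% → 7.03%.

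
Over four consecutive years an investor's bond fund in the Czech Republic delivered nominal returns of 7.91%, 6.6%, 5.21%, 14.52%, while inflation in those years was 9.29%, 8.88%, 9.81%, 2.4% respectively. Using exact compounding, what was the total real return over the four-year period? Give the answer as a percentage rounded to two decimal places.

3.58%

Compound the nominal returns: 1.0791 × 1.0660 × 1.0521 × 1.1452 = 1.385981.
Compound inflation: 1.0929 × 1.0888 × 1.0981 × 1.0240 = 1.338044.
Deflate: 1.385981 / 1.338044 = 1.035826.
Total real return = 1.035826 − 1 → 3.58%.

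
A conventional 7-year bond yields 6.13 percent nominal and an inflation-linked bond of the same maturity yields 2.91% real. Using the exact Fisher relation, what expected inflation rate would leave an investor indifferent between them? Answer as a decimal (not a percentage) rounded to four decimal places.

0.0313

(1 + π) = (1 + i)/(1 + r) = 1.06130 / 1.02910 = 1.031289
Break-even inflation = 1.031289 − 1 → 0.0313.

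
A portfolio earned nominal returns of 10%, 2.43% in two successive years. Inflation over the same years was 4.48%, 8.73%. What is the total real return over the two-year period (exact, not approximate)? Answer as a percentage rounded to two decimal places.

-0.82%

Compound the nominal returns: 1.1000 × 1.0243 = 1.126730.
Compound inflation: 1.0448 × 1.0873 = 1.136011.
Deflate: 1.126730 / 1.136011 = 0.991830.
Total real return = 0.991830 − 1 → -0.82%.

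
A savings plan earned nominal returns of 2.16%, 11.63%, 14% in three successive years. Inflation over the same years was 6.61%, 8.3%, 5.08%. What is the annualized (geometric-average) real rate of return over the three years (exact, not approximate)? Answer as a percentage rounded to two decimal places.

Nominal growth factor = 1.0216 × 1.1163 × 1.1400 = 1.30006977
Price-level growth factor = 1.0661 × 1.0830 × 1.0508 = 1.21323928
Real growth factor = 1.30006977 / 1.21323928 = 1.07156914
Annualized real rate = 1.07156914^(1/3) − 1 = 2.3309% → 2.33%.

2.33%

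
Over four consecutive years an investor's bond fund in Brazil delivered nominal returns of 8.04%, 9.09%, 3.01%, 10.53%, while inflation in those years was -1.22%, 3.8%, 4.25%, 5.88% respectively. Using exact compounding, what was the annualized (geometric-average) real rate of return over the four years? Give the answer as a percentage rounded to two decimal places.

Nominal growth factor = 1.0804 × 1.0909 × 1.0301 × 1.1053 = 1.34192757
Price-level growth factor = 0.9878 × 1.0380 × 1.0425 × 1.0588 = 1.13176529
Real growth factor = 1.34192757 / 1.13176529 = 1.18569422
Annualized real rate = 1.18569422^(1/4) − 1 = 4.3502% → 4.35%.

4.35%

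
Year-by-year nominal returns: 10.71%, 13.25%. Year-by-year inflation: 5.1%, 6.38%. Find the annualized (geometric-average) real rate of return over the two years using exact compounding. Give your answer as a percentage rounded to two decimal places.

5.90%

Compound the nominal returns: 1.1071 × 1.1325 = 1.25379075.
Compound inflation: 1.0510 × 1.0638 = 1.11805380.
Deflate: 1.25379075 / 1.11805380 = 1.12140467.
Annualized real rate = 1.12140467^(1/2) − 1 = 5.8964% → 5.90%.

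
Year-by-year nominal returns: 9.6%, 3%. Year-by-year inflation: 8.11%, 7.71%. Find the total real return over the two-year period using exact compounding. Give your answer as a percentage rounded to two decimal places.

Compound the nominal returns: 1.0960 × 1.0300 = 1.128880.
Compound inflation: 1.0811 × 1.0771 = 1.164453.
Deflate: 1.128880 / 1.164453 = 0.969451.
Total real return = 0.969451 − 1 → -3.05%.

-3.05%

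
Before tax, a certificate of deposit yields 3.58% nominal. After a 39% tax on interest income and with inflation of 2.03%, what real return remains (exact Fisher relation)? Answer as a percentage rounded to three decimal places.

0.151%

After-tax nominal return = 3.58% × (1 − 0.39) = 2.1838%.
1 + r = 1.021838 / 1.02030 = 1.001507
After-tax real rate = 1.001507 − 1 → 0.151%.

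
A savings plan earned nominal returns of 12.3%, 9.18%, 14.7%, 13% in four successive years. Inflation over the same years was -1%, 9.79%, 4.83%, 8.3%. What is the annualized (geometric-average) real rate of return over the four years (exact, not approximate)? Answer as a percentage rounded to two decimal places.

6.53%

Compound the nominal returns: 1.1230 × 1.0918 × 1.1470 × 1.1300 = 1.58914932.
Compound inflation: 0.9900 × 1.0979 × 1.0483 × 1.0830 = 1.23399108.
Deflate: 1.58914932 / 1.23399108 = 1.28781265.
Annualized real rate = 1.28781265^(1/4) − 1 = 6.5279% → 6.53%.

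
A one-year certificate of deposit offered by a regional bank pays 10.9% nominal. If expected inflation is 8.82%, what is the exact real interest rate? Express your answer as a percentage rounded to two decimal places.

By the Fisher equation, 1 + r = (1 + i)/(1 + π).
1 + r = 1.10900 / 1.08820 = 1.019114
r = 1.019114 − 1 = 1.9114%, i.e. 1.91%.

1.91%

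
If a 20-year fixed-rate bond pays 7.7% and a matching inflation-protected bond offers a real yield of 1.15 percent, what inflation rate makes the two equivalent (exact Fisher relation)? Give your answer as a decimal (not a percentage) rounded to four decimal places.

0.0648

(1 + π) = (1 + i)/(1 + r) = 1.07700 / 1.01150 = 1.064755
Break-even inflation = 1.064755 − 1 → 0.0648.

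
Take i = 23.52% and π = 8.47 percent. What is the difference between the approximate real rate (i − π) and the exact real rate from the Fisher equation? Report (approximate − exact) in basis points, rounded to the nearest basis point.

Approximate: r ≈ 23.520% − 8.470% = 15.0500%
Exact: (1 + 0.2352)/(1 + 0.0847) − 1 = 13.8748%
Error = 15.0500% − 13.8748% = 1.1752% → 118 basis points.

118 basis points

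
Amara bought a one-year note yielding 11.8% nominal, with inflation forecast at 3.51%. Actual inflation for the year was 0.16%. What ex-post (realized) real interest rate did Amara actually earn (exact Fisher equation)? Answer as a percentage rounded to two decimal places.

11.62%

Ex-post: (1 + 0.1180)/(1 + 0.0016) − 1 = 11.6214%
So the realized real rate is 11.62%.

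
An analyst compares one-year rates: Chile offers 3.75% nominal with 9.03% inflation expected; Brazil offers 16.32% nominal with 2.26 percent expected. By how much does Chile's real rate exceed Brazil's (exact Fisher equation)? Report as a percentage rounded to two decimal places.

-18.59%

Chile: (1 + 0.0375)/(1 + 0.0903) − 1 = -4.8427%
Brazil: (1 + 0.1632)/(1 + 0.0226) − 1 = 13.7493%
Differential = -4.8427% − 13.7493% = -18.5920% → -18.59%.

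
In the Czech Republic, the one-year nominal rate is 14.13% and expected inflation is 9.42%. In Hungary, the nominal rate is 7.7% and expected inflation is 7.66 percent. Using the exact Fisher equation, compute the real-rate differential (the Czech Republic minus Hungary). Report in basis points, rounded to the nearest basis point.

427 basis points

The Czech Republic: (1 + 0.1413)/(1 + 0.0942) − 1 = 4.3045%
Hungary: (1 + 0.0770)/(1 + 0.0766) − 1 = 0.0372%
Differential = 4.3045% − 0.0372% = 4.2674% → 427 basis points.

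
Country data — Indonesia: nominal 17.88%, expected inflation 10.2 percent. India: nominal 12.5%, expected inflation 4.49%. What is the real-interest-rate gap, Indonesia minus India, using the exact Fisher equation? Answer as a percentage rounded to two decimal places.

-0.70%

Indonesia: (1 + 0.1788)/(1 + 0.1020) − 1 = 6.9691%
India: (1 + 0.1250)/(1 + 0.0449) − 1 = 7.6658%
Differential = 6.9691% − 7.6658% = -0.6967% → -0.70%.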